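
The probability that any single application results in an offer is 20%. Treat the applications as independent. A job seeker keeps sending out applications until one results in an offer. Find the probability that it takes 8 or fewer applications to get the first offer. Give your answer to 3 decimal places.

0.832

Y = number of applications to the first success; geometric, p = 0.20.
P(Y ≤ 8) = 1 − (1−p)^8 = 1 − 0.16777 = 0.83223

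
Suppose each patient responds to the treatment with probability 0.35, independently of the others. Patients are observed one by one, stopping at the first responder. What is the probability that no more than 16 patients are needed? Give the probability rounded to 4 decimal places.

0.9990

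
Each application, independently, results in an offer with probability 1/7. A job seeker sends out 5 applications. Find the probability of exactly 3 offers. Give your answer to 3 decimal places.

0.021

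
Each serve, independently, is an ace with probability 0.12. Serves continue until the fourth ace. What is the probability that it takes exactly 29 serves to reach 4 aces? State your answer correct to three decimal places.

0.028

Y = trial on which the fourth success occurs; negative binomial, r=4, p=0.12.
P(Y=29) = C(28,3) · p^4 · (1−p)^25
= 3276 · 0.00020736 · 0.040932 = 0.02781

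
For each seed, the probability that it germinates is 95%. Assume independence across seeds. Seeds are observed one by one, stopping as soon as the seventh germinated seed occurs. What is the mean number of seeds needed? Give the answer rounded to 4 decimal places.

Y = total seeds until the seventh success; negative binomial with r=7, p=0.95.
E[Y] = r / p = 7 / 0.95 = 7.368421

7.3684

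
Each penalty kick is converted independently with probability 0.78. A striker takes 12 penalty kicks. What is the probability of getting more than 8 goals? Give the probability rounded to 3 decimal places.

0.739

X ~ Binomial(12, 0.78); P(X ≥ 9) = Σ C(12,k) p^k (1−p)^(12−k) over k:
  k=9: C(12,9)·0.78^9·0.22^3 = 0.25035
  k=10: C(12,10)·0.78^10·0.22^2 = 0.26628
  k=11: C(12,11)·0.78^11·0.22^1 = 0.17165
  k=12: C(12,12)·0.78^12·0.22^0 = 0.05071
Total = 0.73899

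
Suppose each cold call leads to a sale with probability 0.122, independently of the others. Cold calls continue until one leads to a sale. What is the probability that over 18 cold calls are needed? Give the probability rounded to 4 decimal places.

0.0961

Y = number of cold calls to the first success; geometric, p = 0.122.
P(Y > 18) = P(first 18 all fail) = (1−p)^18 = 0.096139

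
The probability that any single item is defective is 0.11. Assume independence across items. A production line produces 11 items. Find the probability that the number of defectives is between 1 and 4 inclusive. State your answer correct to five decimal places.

0.71828

X ~ Binomial(11, 0.11); P(1 ≤ X ≤ 4) = Σ C(11,k) p^k (1−p)^(11−k) over k:
  k=1: C(11,1)·0.11^1·0.89^10 = 0.3772988
  k=2: C(11,2)·0.11^2·0.89^9 = 0.2331622
  k=3: C(11,3)·0.11^3·0.89^8 = 0.0864534
  k=4: C(11,4)·0.11^4·0.89^7 = 0.0213705
Total = 0.7182849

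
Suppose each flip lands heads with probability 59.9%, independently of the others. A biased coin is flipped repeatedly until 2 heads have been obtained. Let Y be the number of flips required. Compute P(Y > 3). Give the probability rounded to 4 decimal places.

0.3534

Needing more than 3 flips ⇔ fewer than 2 successes in the first 3. With X ~ Binomial(3, 0.599), P(Y > 3) = P(X ≤ 1).
  k=0: C(3,0)·0.599^0·0.401^3 = 0.064481
  k=1: C(3,1)·0.599^1·0.401^2 = 0.288959
P(X ≤ 1) = 0.353441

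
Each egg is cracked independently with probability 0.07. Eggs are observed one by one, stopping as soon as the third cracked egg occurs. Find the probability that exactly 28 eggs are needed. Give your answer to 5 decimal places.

0.01962

Y = trial on which the third success occurs; negative binomial, r=3, p=0.07.
P(Y=28) = C(27,2) · p^3 · (1−p)^25
= 351 · 0.000343 · 0.16296 = 0.0196189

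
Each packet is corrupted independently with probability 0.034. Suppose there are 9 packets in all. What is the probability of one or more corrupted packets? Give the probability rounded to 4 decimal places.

P(at least one) = 1 − P(none) = 1 − (1 − 0.034)^9
= 1 − 0.732477 = 0.267523

0.2675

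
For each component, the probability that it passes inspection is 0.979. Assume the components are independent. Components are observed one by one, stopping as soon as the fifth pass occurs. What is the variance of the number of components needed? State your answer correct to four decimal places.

0.1096

Y = total components until the fifth success; negative binomial with r=5, p=0.979.
Var(Y) = r(1−p)/p² = 5·0.021 / 0.979² = 0.109553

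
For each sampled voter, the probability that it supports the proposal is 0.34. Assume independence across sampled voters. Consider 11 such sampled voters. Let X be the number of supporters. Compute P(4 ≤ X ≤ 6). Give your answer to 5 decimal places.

0.50345

X ~ Binomial(11, 0.34); P(4 ≤ X ≤ 6) = Σ C(11,k) p^k (1−p)^(11−k) over k:
  k=4: C(11,4)·0.34^4·0.66^7 = 0.2405676
  k=5: C(11,5)·0.34^5·0.66^6 = 0.1735003
  k=6: C(11,6)·0.34^6·0.66^5 = 0.0893789
Total = 0.5034468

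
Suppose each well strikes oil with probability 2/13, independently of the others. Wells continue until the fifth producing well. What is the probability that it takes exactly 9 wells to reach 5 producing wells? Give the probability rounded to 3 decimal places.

0.003

Y = trial on which the fifth success occurs; negative binomial, r=5, p=0.153846.
P(Y=9) = C(8,4) · p^5 · (1−p)^4
= 70 · 8.6185e-05 · 0.51262 = 0.00309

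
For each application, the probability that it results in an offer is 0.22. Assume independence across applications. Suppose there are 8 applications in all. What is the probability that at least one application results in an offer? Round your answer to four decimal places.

0.8630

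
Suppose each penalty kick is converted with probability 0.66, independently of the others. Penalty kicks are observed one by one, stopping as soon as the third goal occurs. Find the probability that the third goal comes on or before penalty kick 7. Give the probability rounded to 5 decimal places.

0.95078

Finishing within 7 penalty kicks ⇔ at least 3 successes in the first 7. With X ~ Binomial(7, 0.66), P(Y ≤ 7) = 1 − P(X ≤ 2).
  k=0: C(7,0)·0.66^0·0.34^7 = 0.0005252
  k=1: C(7,1)·0.66^1·0.34^6 = 0.0071370
  k=2: C(7,2)·0.66^2·0.34^5 = 0.0415625
1 − 0.0492247 = 0.9507753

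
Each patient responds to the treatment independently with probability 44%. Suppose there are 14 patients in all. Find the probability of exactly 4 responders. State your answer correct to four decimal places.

0.1138

X ~ Binomial(n=14, p=0.44).
P(X=4) = C(14,4) · p^4 · (1−p)^10
= 1001 · 0.037481 · 0.0030331 = 0.113795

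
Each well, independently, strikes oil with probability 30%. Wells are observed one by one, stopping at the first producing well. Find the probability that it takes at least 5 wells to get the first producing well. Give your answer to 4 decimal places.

0.2401

Y = number of wells to the first success; geometric, p = 0.30.
P(Y > 4) = P(first 4 all fail) = (1−p)^4 = 0.240100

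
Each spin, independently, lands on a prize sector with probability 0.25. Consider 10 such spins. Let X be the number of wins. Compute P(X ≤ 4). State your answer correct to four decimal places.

0.9219

X ~ Binomial(10, 0.25); P(X ≤ 4) = Σ C(10,k) p^k (1−p)^(10−k) over k:
  k=0: C(10,0)·0.25^0·0.75^10 = 0.056314
  k=1: C(10,1)·0.25^1·0.75^9 = 0.187712
  k=2: C(10,2)·0.25^2·0.75^8 = 0.281568
  k=3: C(10,3)·0.25^3·0.75^7 = 0.250282
  k=4: C(10,4)·0.25^4·0.75^6 = 0.145998
Total = 0.921873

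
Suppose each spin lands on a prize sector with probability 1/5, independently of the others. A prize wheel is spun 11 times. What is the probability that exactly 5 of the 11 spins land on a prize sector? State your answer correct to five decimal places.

0.03876

X ~ Binomial(n=11, p=0.20).
P(X=5) = C(11,5) · p^5 · (1−p)^6
= 462 · 0.00032 · 0.26214 = 0.0387554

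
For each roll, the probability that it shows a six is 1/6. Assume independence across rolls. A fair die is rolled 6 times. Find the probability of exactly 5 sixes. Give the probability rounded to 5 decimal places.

0.00064

X ~ Binomial(n=6, p=0.166667).
P(X=5) = C(6,5) · p^5 · (1−p)^1
= 6 · 0.0001286 · 0.83333 = 0.0006430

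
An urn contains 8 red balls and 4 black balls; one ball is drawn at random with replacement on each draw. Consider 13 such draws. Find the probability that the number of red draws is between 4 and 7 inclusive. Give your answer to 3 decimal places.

0.240

X ~ Binomial(13, 0.666667); P(4 ≤ X ≤ 7) = Σ C(13,k) p^k (1−p)^(13−k) over k:
  k=4: C(13,4)·0.666667^4·0.333333^9 = 0.00718
  k=5: C(13,5)·0.666667^5·0.333333^8 = 0.02583
  k=6: C(13,6)·0.666667^6·0.333333^7 = 0.06888
  k=7: C(13,7)·0.666667^7·0.333333^6 = 0.13777
Total = 0.23966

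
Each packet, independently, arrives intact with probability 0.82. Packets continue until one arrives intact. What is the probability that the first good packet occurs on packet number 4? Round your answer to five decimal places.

Geometric (trials to first success), p = 0.82.
P(Y = 4) = (1−p)^3 · p = 0.005832 · 0.82 = 0.0047822

0.00478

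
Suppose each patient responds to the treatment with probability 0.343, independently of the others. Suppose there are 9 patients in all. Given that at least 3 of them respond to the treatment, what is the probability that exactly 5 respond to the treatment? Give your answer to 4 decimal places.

X ~ Binomial(9, 0.343). Want P(X=5 | X≥3) = P(X=5) / P(X≥3).
P(X=5) = C(9,5)·0.343^5·0.657^4 = 0.111456
P(X≥3) = 1 − 0.022808 − 0.107167 − 0.223794 = 0.646231
Ratio = 0.111456 / 0.646231 = 0.172470

0.1725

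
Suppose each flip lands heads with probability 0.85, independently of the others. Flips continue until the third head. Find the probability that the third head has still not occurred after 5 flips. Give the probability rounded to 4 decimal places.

0.0266

Needing more than 5 flips ⇔ fewer than 3 successes in the first 5. With X ~ Binomial(5, 0.85), P(Y > 5) = P(X ≤ 2).
  k=0: C(5,0)·0.85^0·0.15^5 = 0.000076
  k=1: C(5,1)·0.85^1·0.15^4 = 0.002152
  k=2: C(5,2)·0.85^2·0.15^3 = 0.024384
P(X ≤ 2) = 0.026612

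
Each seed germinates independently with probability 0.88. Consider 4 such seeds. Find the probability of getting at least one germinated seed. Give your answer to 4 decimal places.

P(at least one) = 1 − P(none) = 1 − (1 − 0.88)^4
= 1 − 0.000207 = 0.999793

0.9998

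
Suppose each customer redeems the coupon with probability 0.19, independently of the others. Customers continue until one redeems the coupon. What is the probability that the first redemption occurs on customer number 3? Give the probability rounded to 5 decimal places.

0.12466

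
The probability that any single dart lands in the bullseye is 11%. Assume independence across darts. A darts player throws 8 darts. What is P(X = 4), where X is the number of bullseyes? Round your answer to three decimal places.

0.006

X ~ Binomial(n=8, p=0.11).
P(X=4) = C(8,4) · p^4 · (1−p)^4
= 70 · 0.00014641 · 0.62742 = 0.00643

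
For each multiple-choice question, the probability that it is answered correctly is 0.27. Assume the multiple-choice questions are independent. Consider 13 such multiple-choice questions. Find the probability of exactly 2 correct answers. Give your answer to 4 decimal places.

X ~ Binomial(n=13, p=0.27).
P(X=2) = C(13,2) · p^2 · (1−p)^11
= 78 · 0.0729 · 0.031373 = 0.178391

0.1784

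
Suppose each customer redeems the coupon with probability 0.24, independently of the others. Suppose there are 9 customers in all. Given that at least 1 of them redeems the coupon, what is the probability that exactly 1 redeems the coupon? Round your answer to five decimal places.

0.26263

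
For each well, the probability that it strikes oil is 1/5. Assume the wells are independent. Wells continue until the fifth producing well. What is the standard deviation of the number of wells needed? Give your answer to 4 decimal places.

Y = total wells until the fifth success; negative binomial with r=5, p=0.20.
SD(Y) = √[r(1−p)/p²] = √(100.000000) = 10.000000

10.0000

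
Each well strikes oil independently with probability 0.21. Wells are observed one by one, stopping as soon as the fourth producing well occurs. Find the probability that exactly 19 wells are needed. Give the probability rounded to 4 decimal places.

Y = trial on which the fourth success occurs; negative binomial, r=4, p=0.21.
P(Y=19) = C(18,3) · p^4 · (1−p)^15
= 816 · 0.0019448 · 0.029134 = 0.046235

0.0462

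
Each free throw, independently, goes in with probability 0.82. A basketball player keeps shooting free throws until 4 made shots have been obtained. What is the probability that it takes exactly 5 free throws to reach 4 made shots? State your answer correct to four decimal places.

0.3255

Y = trial on which the fourth success occurs; negative binomial, r=4, p=0.82.
P(Y=5) = C(4,3) · p^4 · (1−p)^1
= 4 · 0.45212 · 0.18 = 0.325528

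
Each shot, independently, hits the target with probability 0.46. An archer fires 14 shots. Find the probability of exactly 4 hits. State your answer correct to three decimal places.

X ~ Binomial(n=14, p=0.46).
P(X=4) = C(14,4) · p^4 · (1−p)^10
= 1001 · 0.044775 · 0.0021083 = 0.09449

0.094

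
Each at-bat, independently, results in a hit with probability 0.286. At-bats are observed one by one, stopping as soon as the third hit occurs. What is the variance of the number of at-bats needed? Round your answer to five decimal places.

Y = total at-bats until the third success; negative binomial with r=3, p=0.286.
Var(Y) = r(1−p)/p² = 3·0.714 / 0.286² = 26.1870996

26.18710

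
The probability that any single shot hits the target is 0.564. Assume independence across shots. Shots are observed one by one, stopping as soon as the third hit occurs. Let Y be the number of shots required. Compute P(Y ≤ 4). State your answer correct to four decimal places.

0.4141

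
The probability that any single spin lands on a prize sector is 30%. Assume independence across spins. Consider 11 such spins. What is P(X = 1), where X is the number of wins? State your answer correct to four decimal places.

0.0932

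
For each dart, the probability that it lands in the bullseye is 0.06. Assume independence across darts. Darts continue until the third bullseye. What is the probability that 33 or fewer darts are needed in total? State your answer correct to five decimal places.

Finishing within 33 darts ⇔ at least 3 successes in the first 33. With X ~ Binomial(33, 0.06), P(Y ≤ 33) = 1 − P(X ≤ 2).
  k=0: C(33,0)·0.06^0·0.94^33 = 0.1297834
  k=1: C(33,1)·0.06^1·0.94^32 = 0.2733736
  k=2: C(33,2)·0.06^2·0.94^31 = 0.2791900
1 − 0.6823470 = 0.3176530

0.31765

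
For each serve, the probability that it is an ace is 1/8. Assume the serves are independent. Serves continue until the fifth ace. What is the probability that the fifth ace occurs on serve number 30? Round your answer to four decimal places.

0.0257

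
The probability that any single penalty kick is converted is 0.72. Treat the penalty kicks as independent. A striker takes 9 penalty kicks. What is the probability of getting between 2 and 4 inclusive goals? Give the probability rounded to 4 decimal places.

X ~ Binomial(9, 0.72); P(2 ≤ X ≤ 4) = Σ C(9,k) p^k (1−p)^(9−k) over k:
  k=2: C(9,2)·0.72^2·0.28^7 = 0.002518
  k=3: C(9,3)·0.72^3·0.28^6 = 0.015109
  k=4: C(9,4)·0.72^4·0.28^5 = 0.058276
Total = 0.075903

0.0759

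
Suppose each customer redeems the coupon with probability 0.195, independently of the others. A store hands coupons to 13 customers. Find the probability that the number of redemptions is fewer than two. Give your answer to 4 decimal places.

X ~ Binomial(13, 0.195); P(X ≤ 1) = Σ C(13,k) p^k (1−p)^(13−k) over k:
  k=0: C(13,0)·0.195^0·0.805^13 = 0.059614
  k=1: C(13,1)·0.195^1·0.805^12 = 0.187728
Total = 0.247342

0.2473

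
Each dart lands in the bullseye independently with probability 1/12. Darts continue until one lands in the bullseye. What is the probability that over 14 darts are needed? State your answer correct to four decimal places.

Y = number of darts to the first success; geometric, p = 0.083333.
P(Y > 14) = P(first 14 all fail) = (1−p)^14 = 0.295774

0.2958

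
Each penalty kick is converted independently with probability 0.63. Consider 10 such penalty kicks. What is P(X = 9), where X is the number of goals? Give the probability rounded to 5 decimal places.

X ~ Binomial(n=10, p=0.63).
P(X=9) = C(10,9) · p^9 · (1−p)^1
= 10 · 0.015634 · 0.37 = 0.0578451

0.05785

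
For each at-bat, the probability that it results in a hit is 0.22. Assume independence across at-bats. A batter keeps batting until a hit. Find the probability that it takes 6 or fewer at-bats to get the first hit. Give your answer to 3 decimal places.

0.775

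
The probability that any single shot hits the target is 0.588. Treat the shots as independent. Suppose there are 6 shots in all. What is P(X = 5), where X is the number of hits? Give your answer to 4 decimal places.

X ~ Binomial(n=6, p=0.588).
P(X=5) = C(6,5) · p^5 · (1−p)^1
= 6 · 0.070289 · 0.412 = 0.173754

0.1738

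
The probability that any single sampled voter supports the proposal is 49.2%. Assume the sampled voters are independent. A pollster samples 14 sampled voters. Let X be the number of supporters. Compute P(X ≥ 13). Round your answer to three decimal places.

X ~ Binomial(14, 0.492); P(X ≥ 13) = Σ C(14,k) p^k (1−p)^(14−k) over k:
  k=13: C(14,13)·0.492^13·0.508^1 = 0.00070
  k=14: C(14,14)·0.492^14·0.508^0 = 0.00005
Total = 0.00075

0.001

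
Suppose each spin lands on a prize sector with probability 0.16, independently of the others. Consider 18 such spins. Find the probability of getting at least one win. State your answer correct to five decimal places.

0.95665

P(at least one) = 1 − P(none) = 1 − (1 − 0.16)^18
= 1 − 0.0433538 = 0.9566462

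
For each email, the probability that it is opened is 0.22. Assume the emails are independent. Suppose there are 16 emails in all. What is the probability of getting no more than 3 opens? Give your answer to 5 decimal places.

0.51857

X ~ Binomial(16, 0.22); P(X ≤ 3) = Σ C(16,k) p^k (1−p)^(16−k) over k:
  k=0: C(16,0)·0.22^0·0.78^16 = 0.0187721
  k=1: C(16,1)·0.22^1·0.78^15 = 0.0847153
  k=2: C(16,2)·0.22^2·0.78^14 = 0.1792054
  k=3: C(16,3)·0.22^3·0.78^13 = 0.2358772
Total = 0.5185700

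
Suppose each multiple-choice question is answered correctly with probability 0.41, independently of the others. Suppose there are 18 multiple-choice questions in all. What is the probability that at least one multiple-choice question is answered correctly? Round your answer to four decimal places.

P(at least one) = 1 − P(none) = 1 − (1 − 0.41)^18
= 1 − 0.000075 = 0.999925

0.9999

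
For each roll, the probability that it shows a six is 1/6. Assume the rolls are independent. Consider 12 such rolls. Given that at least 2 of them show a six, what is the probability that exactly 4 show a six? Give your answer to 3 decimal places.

X ~ Binomial(12, 0.166667). Want P(X=4 | X≥2) = P(X=4) / P(X≥2).
P(X=4) = C(12,4)·0.166667^4·0.833333^8 = 0.08883
P(X≥2) = 1 − 0.11216 − 0.26918 = 0.61867
Ratio = 0.08883 / 0.61867 = 0.14358

0.144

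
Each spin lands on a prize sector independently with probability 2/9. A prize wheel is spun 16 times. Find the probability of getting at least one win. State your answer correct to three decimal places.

P(at least one) = 1 − P(none) = 1 − (1 − 0.222222)^16
= 1 − 0.01793 = 0.98207

0.982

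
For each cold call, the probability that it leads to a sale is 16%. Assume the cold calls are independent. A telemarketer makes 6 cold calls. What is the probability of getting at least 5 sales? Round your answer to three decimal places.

0.001

X ~ Binomial(6, 0.16); P(X ≥ 5) = Σ C(6,k) p^k (1−p)^(6−k) over k:
  k=5: C(6,5)·0.16^5·0.84^1 = 0.00053
  k=6: C(6,6)·0.16^6·0.84^0 = 0.00002
Total = 0.00055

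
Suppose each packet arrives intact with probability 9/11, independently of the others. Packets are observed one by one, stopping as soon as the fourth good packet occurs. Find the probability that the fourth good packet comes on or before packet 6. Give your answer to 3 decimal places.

Finishing within 6 packets ⇔ at least 4 successes in the first 6. With X ~ Binomial(6, 0.818182), P(Y ≤ 6) = 1 − P(X ≤ 3).
  k=0: C(6,0)·0.818182^0·0.181818^6 = 0.00004
  k=1: C(6,1)·0.818182^1·0.181818^5 = 0.00098
  k=2: C(6,2)·0.818182^2·0.181818^4 = 0.01097
  k=3: C(6,3)·0.818182^3·0.181818^3 = 0.06584
1 − 0.07783 = 0.92217

0.922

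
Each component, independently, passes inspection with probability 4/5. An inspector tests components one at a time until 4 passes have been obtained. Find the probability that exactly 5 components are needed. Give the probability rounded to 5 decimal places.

Y = trial on which the fourth success occurs; negative binomial, r=4, p=0.80.
P(Y=5) = C(4,3) · p^4 · (1−p)^1
= 4 · 0.4096 · 0.2 = 0.3276800

0.32768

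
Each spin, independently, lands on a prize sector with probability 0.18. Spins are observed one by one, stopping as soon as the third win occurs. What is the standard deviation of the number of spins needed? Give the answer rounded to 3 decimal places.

8.714

Y = total spins until the third success; negative binomial with r=3, p=0.18.
SD(Y) = √[r(1−p)/p²] = √(75.92593) = 8.71355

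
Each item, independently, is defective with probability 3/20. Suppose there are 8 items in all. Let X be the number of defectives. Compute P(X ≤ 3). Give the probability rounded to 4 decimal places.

X ~ Binomial(8, 0.15); P(X ≤ 3) = Σ C(8,k) p^k (1−p)^(8−k) over k:
  k=0: C(8,0)·0.15^0·0.85^8 = 0.272491
  k=1: C(8,1)·0.15^1·0.85^7 = 0.384693
  k=2: C(8,2)·0.15^2·0.85^6 = 0.237604
  k=3: C(8,3)·0.15^3·0.85^5 = 0.083860
Total = 0.978648

0.9786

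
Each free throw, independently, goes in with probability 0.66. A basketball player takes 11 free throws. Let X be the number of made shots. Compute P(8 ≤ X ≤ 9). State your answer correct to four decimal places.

0.3846

X ~ Binomial(11, 0.66); P(8 ≤ X ≤ 9) = Σ C(11,k) p^k (1−p)^(11−k) over k:
  k=8: C(11,8)·0.66^8·0.34^3 = 0.233492
  k=9: C(11,9)·0.66^9·0.34^2 = 0.151083
Total = 0.384575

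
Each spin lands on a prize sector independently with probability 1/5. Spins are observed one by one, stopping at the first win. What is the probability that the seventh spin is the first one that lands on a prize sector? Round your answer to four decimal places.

Geometric (trials to first success), p = 0.20.
P(Y = 7) = (1−p)^6 · p = 0.26214 · 0.20 = 0.052429

0.0524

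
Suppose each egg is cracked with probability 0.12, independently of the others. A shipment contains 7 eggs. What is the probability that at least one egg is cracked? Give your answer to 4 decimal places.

0.5913

P(at least one) = 1 − P(none) = 1 − (1 − 0.12)^7
= 1 − 0.408676 = 0.591324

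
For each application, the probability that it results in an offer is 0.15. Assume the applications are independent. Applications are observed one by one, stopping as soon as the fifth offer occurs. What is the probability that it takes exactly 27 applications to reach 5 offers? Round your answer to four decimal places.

Y = trial on which the fifth success occurs; negative binomial, r=5, p=0.15.
P(Y=27) = C(26,4) · p^5 · (1−p)^22
= 14950 · 7.5937e-05 · 0.028004 = 0.031792

0.0318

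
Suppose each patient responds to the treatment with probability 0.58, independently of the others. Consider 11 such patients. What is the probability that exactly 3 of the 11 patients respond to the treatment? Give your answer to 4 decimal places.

0.0312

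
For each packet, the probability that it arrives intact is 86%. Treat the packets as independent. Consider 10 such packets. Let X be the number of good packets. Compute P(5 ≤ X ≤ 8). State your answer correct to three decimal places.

X ~ Binomial(10, 0.86); P(5 ≤ X ≤ 8) = Σ C(10,k) p^k (1−p)^(10−k) over k:
  k=5: C(10,5)·0.86^5·0.14^5 = 0.00638
  k=6: C(10,6)·0.86^6·0.14^4 = 0.03264
  k=7: C(10,7)·0.86^7·0.14^3 = 0.11457
  k=8: C(10,8)·0.86^8·0.14^2 = 0.26391
Total = 0.41749

0.417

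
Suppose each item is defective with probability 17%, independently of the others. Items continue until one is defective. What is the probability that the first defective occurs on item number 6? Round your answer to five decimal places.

Geometric (trials to first success), p = 0.17.
P(Y = 6) = (1−p)^5 · p = 0.3939 · 0.17 = 0.0669637

0.06696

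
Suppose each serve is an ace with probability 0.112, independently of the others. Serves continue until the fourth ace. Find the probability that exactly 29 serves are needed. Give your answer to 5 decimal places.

Y = trial on which the fourth success occurs; negative binomial, r=4, p=0.112.
P(Y=29) = C(28,3) · p^4 · (1−p)^25
= 3276 · 0.00015735 · 0.051324 = 0.0264570

0.02646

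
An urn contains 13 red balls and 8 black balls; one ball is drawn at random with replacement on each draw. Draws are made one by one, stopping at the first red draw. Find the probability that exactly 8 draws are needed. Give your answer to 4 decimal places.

0.0007

Geometric (trials to first success), p = 0.619048.
P(Y = 8) = (1−p)^7 · p = 0.0011644 · 0.619048 = 0.000721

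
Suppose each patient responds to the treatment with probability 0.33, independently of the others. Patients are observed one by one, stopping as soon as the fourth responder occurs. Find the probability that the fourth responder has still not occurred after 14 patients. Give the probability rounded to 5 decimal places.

Needing more than 14 patients ⇔ fewer than 4 successes in the first 14. With X ~ Binomial(14, 0.33), P(Y > 14) = P(X ≤ 3).
  k=0: C(14,0)·0.33^0·0.67^14 = 0.0036732
  k=1: C(14,1)·0.33^1·0.67^13 = 0.0253288
  k=2: C(14,2)·0.33^2·0.67^12 = 0.0810899
  k=3: C(14,3)·0.33^3·0.67^11 = 0.1597593
P(X ≤ 3) = 0.2698512

0.26985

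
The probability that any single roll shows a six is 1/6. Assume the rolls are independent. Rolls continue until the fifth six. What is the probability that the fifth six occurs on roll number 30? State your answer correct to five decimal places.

0.03202

Y = trial on which the fifth success occurs; negative binomial, r=5, p=0.166667.
P(Y=30) = C(29,4) · p^5 · (1−p)^25
= 23751 · 0.0001286 · 0.010483 = 0.0320180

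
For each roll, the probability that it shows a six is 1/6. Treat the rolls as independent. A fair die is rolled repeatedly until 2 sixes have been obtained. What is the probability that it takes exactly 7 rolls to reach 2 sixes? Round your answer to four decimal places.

Y = trial on which the second success occurs; negative binomial, r=2, p=0.166667.
P(Y=7) = C(6,1) · p^2 · (1−p)^5
= 6 · 0.027778 · 0.40188 = 0.066980

0.0670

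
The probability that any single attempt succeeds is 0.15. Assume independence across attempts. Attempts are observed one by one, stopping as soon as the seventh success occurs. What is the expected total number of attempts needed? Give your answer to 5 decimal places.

Y = total attempts until the seventh success; negative binomial with r=7, p=0.15.
E[Y] = r / p = 7 / 0.15 = 46.6666667

46.66667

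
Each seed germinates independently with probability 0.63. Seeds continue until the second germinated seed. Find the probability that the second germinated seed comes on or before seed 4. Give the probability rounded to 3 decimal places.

Finishing within 4 seeds ⇔ at least 2 successes in the first 4. With X ~ Binomial(4, 0.63), P(Y ≤ 4) = 1 − P(X ≤ 1).
  k=0: C(4,0)·0.63^0·0.37^4 = 0.01874
  k=1: C(4,1)·0.63^1·0.37^3 = 0.12765
1 − 0.14639 = 0.85361

0.854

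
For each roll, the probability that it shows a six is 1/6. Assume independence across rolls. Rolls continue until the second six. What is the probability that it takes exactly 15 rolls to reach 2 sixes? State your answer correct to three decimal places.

Y = trial on which the second success occurs; negative binomial, r=2, p=0.166667.
P(Y=15) = C(14,1) · p^2 · (1−p)^13
= 14 · 0.027778 · 0.093464 = 0.03635

0.036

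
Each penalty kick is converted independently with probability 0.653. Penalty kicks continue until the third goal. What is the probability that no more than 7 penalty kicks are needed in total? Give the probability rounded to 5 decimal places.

Finishing within 7 penalty kicks ⇔ at least 3 successes in the first 7. With X ~ Binomial(7, 0.653), P(Y ≤ 7) = 1 − P(X ≤ 2).
  k=0: C(7,0)·0.653^0·0.347^7 = 0.0006058
  k=1: C(7,1)·0.653^1·0.347^6 = 0.0079797
  k=2: C(7,2)·0.653^2·0.347^5 = 0.0450498
1 − 0.0536353 = 0.9463647

0.94636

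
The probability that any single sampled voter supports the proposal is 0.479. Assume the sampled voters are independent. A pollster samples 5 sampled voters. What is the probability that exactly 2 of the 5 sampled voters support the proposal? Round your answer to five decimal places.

0.32448

X ~ Binomial(n=5, p=0.479).
P(X=2) = C(5,2) · p^2 · (1−p)^3
= 10 · 0.22944 · 0.14142 = 0.3244772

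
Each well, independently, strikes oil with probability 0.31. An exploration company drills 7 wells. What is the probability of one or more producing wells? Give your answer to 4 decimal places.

0.9255

P(at least one) = 1 − P(none) = 1 − (1 − 0.31)^7
= 1 − 0.074464 = 0.925536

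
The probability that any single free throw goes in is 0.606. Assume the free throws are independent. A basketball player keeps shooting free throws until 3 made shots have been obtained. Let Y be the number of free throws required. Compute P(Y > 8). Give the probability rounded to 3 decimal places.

Needing more than 8 free throws ⇔ fewer than 3 successes in the first 8. With X ~ Binomial(8, 0.606), P(Y > 8) = P(X ≤ 2).
  k=0: C(8,0)·0.606^0·0.394^8 = 0.00058
  k=1: C(8,1)·0.606^1·0.394^7 = 0.00715
  k=2: C(8,2)·0.606^2·0.394^6 = 0.03847
P(X ≤ 2) = 0.04619

0.046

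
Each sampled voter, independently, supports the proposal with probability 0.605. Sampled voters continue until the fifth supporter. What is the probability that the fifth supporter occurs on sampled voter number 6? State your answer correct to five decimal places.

0.16008

Y = trial on which the fifth success occurs; negative binomial, r=5, p=0.605.
P(Y=6) = C(5,4) · p^5 · (1−p)^1
= 5 · 0.081054 · 0.395 = 0.1600825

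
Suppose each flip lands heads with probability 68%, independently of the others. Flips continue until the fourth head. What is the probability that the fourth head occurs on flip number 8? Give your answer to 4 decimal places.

Y = trial on which the fourth success occurs; negative binomial, r=4, p=0.68.
P(Y=8) = C(7,3) · p^4 · (1−p)^4
= 35 · 0.21381 · 0.010486 = 0.078470

0.0785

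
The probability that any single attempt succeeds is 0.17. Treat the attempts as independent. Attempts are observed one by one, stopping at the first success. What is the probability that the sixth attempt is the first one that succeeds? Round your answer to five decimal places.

Geometric (trials to first success), p = 0.17.
P(Y = 6) = (1−p)^5 · p = 0.3939 · 0.17 = 0.0669637

0.06696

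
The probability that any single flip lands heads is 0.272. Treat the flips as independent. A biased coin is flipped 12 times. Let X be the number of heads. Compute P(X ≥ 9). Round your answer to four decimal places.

0.0008

X ~ Binomial(12, 0.272); P(X ≥ 9) = Σ C(12,k) p^k (1−p)^(12−k) over k:
  k=9: C(12,9)·0.272^9·0.728^3 = 0.000692
  k=10: C(12,10)·0.272^10·0.728^2 = 0.000078
  k=11: C(12,11)·0.272^11·0.728^1 = 0.000005
  k=12: C(12,12)·0.272^12·0.728^0 = 0.000000
Total = 0.000775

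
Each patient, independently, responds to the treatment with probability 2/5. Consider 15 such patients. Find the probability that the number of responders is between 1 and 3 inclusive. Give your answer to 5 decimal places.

0.09003

X ~ Binomial(15, 0.40); P(1 ≤ X ≤ 3) = Σ C(15,k) p^k (1−p)^(15−k) over k:
  k=1: C(15,1)·0.40^1·0.60^14 = 0.0047018
  k=2: C(15,2)·0.40^2·0.60^13 = 0.0219420
  k=3: C(15,3)·0.40^3·0.60^12 = 0.0633879
Total = 0.0900317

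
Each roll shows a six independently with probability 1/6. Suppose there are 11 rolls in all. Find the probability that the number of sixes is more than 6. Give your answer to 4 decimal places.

0.0006

X ~ Binomial(11, 0.166667); P(X ≥ 7) = Σ C(11,k) p^k (1−p)^(11−k) over k:
  k=7: C(11,7)·0.166667^7·0.833333^4 = 0.000568
  k=8: C(11,8)·0.166667^8·0.833333^3 = 0.000057
  k=9: C(11,9)·0.166667^9·0.833333^2 = 0.000004
  k=10: C(11,10)·0.166667^10·0.833333^1 = 0.000000
  k=11: C(11,11)·0.166667^11·0.833333^0 = 0.000000
Total = 0.000629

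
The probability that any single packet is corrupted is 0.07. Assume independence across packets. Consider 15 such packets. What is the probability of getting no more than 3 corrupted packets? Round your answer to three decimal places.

X ~ Binomial(15, 0.07); P(X ≤ 3) = Σ C(15,k) p^k (1−p)^(15−k) over k:
  k=0: C(15,0)·0.07^0·0.93^15 = 0.33670
  k=1: C(15,1)·0.07^1·0.93^14 = 0.38015
  k=2: C(15,2)·0.07^2·0.93^13 = 0.20029
  k=3: C(15,3)·0.07^3·0.93^12 = 0.06533
Total = 0.98247

0.982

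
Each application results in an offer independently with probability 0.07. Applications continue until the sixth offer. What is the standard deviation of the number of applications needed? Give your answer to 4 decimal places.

33.7457

Y = total applications until the sixth success; negative binomial with r=6, p=0.07.
SD(Y) = √[r(1−p)/p²] = √(1138.775510) = 33.745748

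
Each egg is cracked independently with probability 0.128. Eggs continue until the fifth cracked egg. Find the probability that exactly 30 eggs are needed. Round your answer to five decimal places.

0.02659

Y = trial on which the fifth success occurs; negative binomial, r=5, p=0.128.
P(Y=30) = C(29,4) · p^5 · (1−p)^25
= 23751 · 3.436e-05 · 0.032577 = 0.0265854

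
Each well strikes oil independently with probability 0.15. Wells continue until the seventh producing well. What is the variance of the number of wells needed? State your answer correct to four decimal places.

264.4444

Y = total wells until the seventh success; negative binomial with r=7, p=0.15.
Var(Y) = r(1−p)/p² = 7·0.85 / 0.15² = 264.444444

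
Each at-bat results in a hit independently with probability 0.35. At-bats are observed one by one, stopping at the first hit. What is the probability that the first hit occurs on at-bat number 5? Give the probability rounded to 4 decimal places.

Geometric (trials to first success), p = 0.35.
P(Y = 5) = (1−p)^4 · p = 0.17851 · 0.35 = 0.062477

0.0625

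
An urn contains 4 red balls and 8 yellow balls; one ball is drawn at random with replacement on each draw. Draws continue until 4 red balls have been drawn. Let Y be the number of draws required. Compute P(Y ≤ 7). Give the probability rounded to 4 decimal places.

0.1733

Finishing within 7 draws ⇔ at least 4 successes in the first 7. With X ~ Binomial(7, 0.333333), P(Y ≤ 7) = 1 − P(X ≤ 3).
  k=0: C(7,0)·0.333333^0·0.666667^7 = 0.058528
  k=1: C(7,1)·0.333333^1·0.666667^6 = 0.204847
  k=2: C(7,2)·0.333333^2·0.666667^5 = 0.307270
  k=3: C(7,3)·0.333333^3·0.666667^4 = 0.256059
1 − 0.826703 = 0.173297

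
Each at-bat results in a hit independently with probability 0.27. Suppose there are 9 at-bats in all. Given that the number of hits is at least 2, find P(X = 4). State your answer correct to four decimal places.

X ~ Binomial(9, 0.27). Want P(X=4 | X≥2) = P(X=4) / P(X≥2).
P(X=4) = C(9,4)·0.27^4·0.73^5 = 0.138816
P(X≥2) = 1 − 0.058872 − 0.195970 = 0.745159
Ratio = 0.138816 / 0.745159 = 0.186291

0.1863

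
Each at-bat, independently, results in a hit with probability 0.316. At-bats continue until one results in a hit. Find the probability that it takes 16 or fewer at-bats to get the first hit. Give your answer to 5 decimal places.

Y = number of at-bats to the first success; geometric, p = 0.316.
P(Y ≤ 16) = 1 − (1−p)^16 = 1 − 0.0022956 = 0.9977044

0.99770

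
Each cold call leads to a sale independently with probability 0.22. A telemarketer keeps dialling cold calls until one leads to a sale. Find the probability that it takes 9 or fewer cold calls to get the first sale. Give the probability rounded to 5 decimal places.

Y = number of cold calls to the first success; geometric, p = 0.22.
P(Y ≤ 9) = 1 − (1−p)^9 = 1 − 0.1068689 = 0.8931311

0.89313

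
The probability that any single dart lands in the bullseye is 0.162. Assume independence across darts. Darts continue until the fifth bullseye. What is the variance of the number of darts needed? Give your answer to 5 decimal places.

159.65554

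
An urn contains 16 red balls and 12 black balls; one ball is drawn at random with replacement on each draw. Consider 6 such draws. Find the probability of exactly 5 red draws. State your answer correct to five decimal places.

0.15667

X ~ Binomial(n=6, p=0.571429).
P(X=5) = C(6,5) · p^5 · (1−p)^1
= 6 · 0.060927 · 0.42857 = 0.1566694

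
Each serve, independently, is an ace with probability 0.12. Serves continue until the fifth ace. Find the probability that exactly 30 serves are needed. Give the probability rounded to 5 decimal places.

0.02419

Y = trial on which the fifth success occurs; negative binomial, r=5, p=0.12.
P(Y=30) = C(29,4) · p^5 · (1−p)^25
= 23751 · 2.4883e-05 · 0.040932 = 0.0241911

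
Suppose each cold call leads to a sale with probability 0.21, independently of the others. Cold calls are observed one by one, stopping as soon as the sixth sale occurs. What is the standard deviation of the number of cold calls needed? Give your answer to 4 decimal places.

10.3674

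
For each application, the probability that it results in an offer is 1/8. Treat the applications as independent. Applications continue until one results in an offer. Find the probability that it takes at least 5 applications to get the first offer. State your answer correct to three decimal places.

0.586

Y = number of applications to the first success; geometric, p = 0.125.
P(Y > 4) = P(first 4 all fail) = (1−p)^4 = 0.58618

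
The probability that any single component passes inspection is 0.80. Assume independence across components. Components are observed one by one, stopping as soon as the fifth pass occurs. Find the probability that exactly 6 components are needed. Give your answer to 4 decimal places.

Y = trial on which the fifth success occurs; negative binomial, r=5, p=0.80.
P(Y=6) = C(5,4) · p^5 · (1−p)^1
= 5 · 0.32768 · 0.2 = 0.327680

0.3277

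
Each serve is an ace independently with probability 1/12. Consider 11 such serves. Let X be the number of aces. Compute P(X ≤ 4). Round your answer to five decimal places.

0.99879

X ~ Binomial(11, 0.083333); P(X ≤ 4) = Σ C(11,k) p^k (1−p)^(11−k) over k:
  k=0: C(11,0)·0.083333^0·0.916667^11 = 0.3839952
  k=1: C(11,1)·0.083333^1·0.916667^10 = 0.3839952
  k=2: C(11,2)·0.083333^2·0.916667^9 = 0.1745433
  k=3: C(11,3)·0.083333^3·0.916667^8 = 0.0476027
  k=4: C(11,4)·0.083333^4·0.916667^7 = 0.0086550
Total = 0.9987915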